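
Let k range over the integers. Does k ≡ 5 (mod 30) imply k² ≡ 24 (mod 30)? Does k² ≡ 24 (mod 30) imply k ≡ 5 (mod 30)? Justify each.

Both directions fail.

(→) This fails: take k = 5. Then 5 ≡ 5 (mod 30), but 5² = 25 ≡ 25 (mod 30), not 24.

(←) This fails: take k = 12. Then 12² = 144 ≡ 24 (mod 30), yet 12 ≡ 12 (mod 30), not 5.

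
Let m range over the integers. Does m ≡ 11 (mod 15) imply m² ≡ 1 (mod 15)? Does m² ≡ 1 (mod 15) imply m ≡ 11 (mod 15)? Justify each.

[⇒] Suppose m ≡ 11 (mod 15). Write m = 15j + 11. Then (15j + 11)² = 225j² + 330j + 121 = 15(15j² + 22j + 8) + 1, so m² ≡ 1 (mod 15).

[⇐] This fails: take m = 1. Then 1² = 1 ≡ 1 (mod 15), yet 1 ≡ 1 (mod 15), not 11.

The forward direction holds; the converse fails.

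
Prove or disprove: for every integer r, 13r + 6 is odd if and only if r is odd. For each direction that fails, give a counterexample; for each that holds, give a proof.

Both directions hold; the statement is true.

(→) Suppose 13r + 6 is odd. Since 13 is odd, 13r and r have the same parity, so 13r + 6 ≡ r + 6 (mod 2). As 6 is even, 13r + 6 is odd exactly when r is odd. Thus r is odd.

(←) Conversely, suppose r is odd; write r = 2j + 1. Then 13r + 6 = 13·(2j + 1) + 6 = 2·13j + 19, which is odd.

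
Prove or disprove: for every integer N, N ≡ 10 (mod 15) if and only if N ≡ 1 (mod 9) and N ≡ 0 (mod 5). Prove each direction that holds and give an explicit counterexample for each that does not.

Not equivalent: only (⇐) holds.

Converse. If N ≡ 1 (mod 9) and N ≡ 0 (mod 5), then by the Chinese remainder theorem N ≡ 10 (mod 45). Since 10 ≡ 10 (mod 15) and 15 ∣ 45, we get N ≡ 10 (mod 15).

Forward direction. This fails: N = 40 gives 40 ≡ 10 (mod 15) but 40 ≡ 4 (mod 9), so the conjunction on the right does not hold.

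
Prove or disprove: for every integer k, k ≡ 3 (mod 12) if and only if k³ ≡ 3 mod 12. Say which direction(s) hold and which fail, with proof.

Forward direction. Suppose k ≡ 3 (mod 12). Write k = 12j + 3. Then (12j + 3)³ = 1728j³ + 1296j² + 324j + 27 = 12(144j³ + 108j² + 27j + 2) + 3, so k³ ≡ 3 (mod 12).

Converse. For the converse, argue contrapositively. If k ≢ 3 (mod 12), then k is congruent to one of 0, 1, 2, 4, 5, 6, 7, 8, 9, 10, 11 modulo 12, and these give k³ ≡ 0, 1, 8, 4, 5, 0, 7, 8, 9, 4, 11 respectively — never 3.

Both directions hold.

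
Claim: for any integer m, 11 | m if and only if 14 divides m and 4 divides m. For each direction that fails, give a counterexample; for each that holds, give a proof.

Neither implication holds.

(⟹) This fails: take m = 11. Certainly 11 ∣ 11, but 14 ∤ 11.

(⟸) This fails: take m = 28. Both 14 ∣ 28 and 4 ∣ 28, yet 28 is not a multiple of 11 (since 28 = 2·11 + 6), so 11 ∤ 28.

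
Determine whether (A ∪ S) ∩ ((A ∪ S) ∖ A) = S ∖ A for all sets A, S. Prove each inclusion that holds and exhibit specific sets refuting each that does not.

The two sets are equal.

(⊆) Let x ∈ (A ∪ S) ∩ ((A ∪ S) ∖ A). Then x ∈ S and x ∉ A, from which x ∈ S ∖ A.

(⊇) Let x ∈ S ∖ A. Then x ∈ S and x ∉ A, from which x ∈ (A ∪ S) ∩ ((A ∪ S) ∖ A).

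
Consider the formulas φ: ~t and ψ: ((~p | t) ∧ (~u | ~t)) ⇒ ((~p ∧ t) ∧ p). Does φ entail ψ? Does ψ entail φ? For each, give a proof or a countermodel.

Neither implication holds.

(⇒) This fails. Under p = F, u = F, t = F, the left side is true but the right side is false.

(⇐) This fails. Under p = F, u = T, t = T, the left side is false but the right side is true.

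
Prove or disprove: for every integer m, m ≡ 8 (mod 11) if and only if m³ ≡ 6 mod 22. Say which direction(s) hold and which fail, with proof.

[⇒] This fails: take m = 19. Then 19 ≡ 8 (mod 11), but 19³ = 6859 ≡ 17 (mod 22), not 6.

[⇐] Conversely, the residues r modulo 22 with r³ ≡ 6 (mod 22) are exactly {8}, and each is ≡ 8 (mod 11).

Not equivalent: only (⇐) holds.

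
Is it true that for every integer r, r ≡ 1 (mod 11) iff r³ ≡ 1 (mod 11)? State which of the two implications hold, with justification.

Both implications hold.

(⇒) Suppose r ≡ 1 (mod 11). Write r = 11j + 1. Then (11j + 1)³ = 1331j³ + 363j² + 33j + 1 = 11(121j³ + 33j² + 3j) + 1, so r³ ≡ 1 (mod 11).

(⇐) Conversely, suppose r³ ≡ 1 (mod 11). The only residue r in {0, …, 10} with r³ ≡ 1 (mod 11) is r = 1, so r ≡ 1 (mod 11).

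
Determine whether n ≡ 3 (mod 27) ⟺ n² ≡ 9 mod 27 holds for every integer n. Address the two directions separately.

(⇒) holds; (⇐) fails.

Forward direction. Suppose n ≡ 3 (mod 27). Write n = 27j + 3. Then (27j + 3)² = 729j² + 162j + 9 = 27(27j² + 6j) + 9, so n² ≡ 9 (mod 27).

Converse. This fails: take n = 6. Then 6² = 36 ≡ 9 (mod 27), yet 6 ≡ 6 (mod 27), not 3.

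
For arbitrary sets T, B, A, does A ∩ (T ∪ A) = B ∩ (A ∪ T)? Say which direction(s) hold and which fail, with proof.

Both inclusions fail.

(⟹) This inclusion fails. Take T = ∅, B = ∅, A = {1}; then 1 ∈ A ∩ (T ∪ A) but 1 ∉ B ∩ (A ∪ T).

(⟸) This inclusion fails. Take T = {1}, B = {1}, A = ∅; then 1 ∈ B ∩ (A ∪ T) but 1 ∉ A ∩ (T ∪ A).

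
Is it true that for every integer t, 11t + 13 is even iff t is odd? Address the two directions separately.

Equivalent; both directions hold.

(→) Suppose 11t + 13 is even. Since 11 is odd, 11t and t have the same parity, so 11t + 13 ≡ t + 13 (mod 2). As 13 is odd, 11t + 13 is even exactly when t is odd. Thus t is odd.

(←) Conversely, suppose t is odd; write t = 2j + 1. Then 11t + 13 = 11·(2j + 1) + 13 = 2·11j + 24, which is even.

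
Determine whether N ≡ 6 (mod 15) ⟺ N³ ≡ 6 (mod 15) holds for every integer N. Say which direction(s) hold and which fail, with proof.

Equivalent; both directions hold.

(←) Suppose N³ ≡ 6 (mod 15). The only residue r in {0, …, 14} with r³ ≡ 6 (mod 15) is r = 6, so N ≡ 6 (mod 15).

(→) Suppose N ≡ 6 (mod 15). Write N = 15j + 6. Then (15j + 6)³ = 3375j³ + 4050j² + 1620j + 216 = 15(225j³ + 270j² + 108j + 14) + 6, so N³ ≡ 6 (mod 15).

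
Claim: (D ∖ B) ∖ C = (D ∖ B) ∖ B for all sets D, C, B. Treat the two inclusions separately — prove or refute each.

(⊆) Let x ∈ (D ∖ B) ∖ C. Then x ∈ D and x ∉ C, B, from which x ∈ (D ∖ B) ∖ B.

(⊇) This inclusion fails. Take D = {1}, C = {1}, B = ∅; then 1 ∈ (D ∖ B) ∖ B but 1 ∉ (D ∖ B) ∖ C.

(⊆) holds; (⊇) fails.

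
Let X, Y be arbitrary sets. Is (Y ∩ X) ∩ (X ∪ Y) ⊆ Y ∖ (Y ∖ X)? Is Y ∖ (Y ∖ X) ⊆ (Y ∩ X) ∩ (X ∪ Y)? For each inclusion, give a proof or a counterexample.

The two sets are equal.

(⟹) Let x ∈ (Y ∩ X) ∩ (X ∪ Y). Then x ∈ X ∩ Y, from which x ∈ Y ∖ (Y ∖ X).

(⟸) Let x ∈ Y ∖ (Y ∖ X). Then x ∈ X ∩ Y, from which x ∈ (Y ∩ X) ∩ (X ∪ Y).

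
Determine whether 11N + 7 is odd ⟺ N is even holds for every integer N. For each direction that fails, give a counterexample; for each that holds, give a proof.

[⇐] Suppose N is even; write N = 2j. Then 11N + 7 = 11·(2j) + 7 = 2·11j + 7, which is odd.

[⇒] Suppose 11N + 7 is odd. Since 11 is odd, 11N and N have the same parity, so 11N + 7 ≡ N + 7 (mod 2). As 7 is odd, 11N + 7 is odd exactly when N is even. Thus N is even.

Both directions hold; the statement is true.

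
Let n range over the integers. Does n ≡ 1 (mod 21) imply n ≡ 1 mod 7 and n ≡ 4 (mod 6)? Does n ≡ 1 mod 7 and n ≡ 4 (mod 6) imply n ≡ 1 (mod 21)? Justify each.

(⇒) fails; (⇐) holds.

(←) If n ≡ 1 (mod 7) and n ≡ 4 (mod 6), then by the Chinese remainder theorem n ≡ 22 (mod 42). Since 22 ≡ 1 (mod 21) and 21 ∣ 42, we get n ≡ 1 (mod 21).

(→) This fails: n = 1 gives 1 ≡ 1 (mod 21) but 1 ≡ 1 (mod 6), so the conjunction on the right does not hold.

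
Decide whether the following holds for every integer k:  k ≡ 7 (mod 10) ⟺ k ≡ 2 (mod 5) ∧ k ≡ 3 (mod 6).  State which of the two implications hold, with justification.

(⇒) This fails: k = 17 gives 17 ≡ 7 (mod 10) but 17 ≡ 5 (mod 6), so the conjunction on the right does not hold.

(⇐) Conversely, if k ≡ 2 (mod 5) and k ≡ 3 (mod 6), then by the Chinese remainder theorem k ≡ 27 (mod 30). Since 27 ≡ 7 (mod 10) and 10 ∣ 30, we get k ≡ 7 (mod 10).

Only the converse holds.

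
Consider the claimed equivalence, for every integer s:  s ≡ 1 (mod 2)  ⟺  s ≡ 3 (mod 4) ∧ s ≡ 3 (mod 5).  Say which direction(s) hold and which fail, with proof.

(→) This fails: s = 1 gives 1 ≡ 1 (mod 2) but 1 ≡ 1 (mod 4), so the conjunction on the right does not hold.

(←) Conversely, if s ≡ 3 (mod 4) and s ≡ 3 (mod 5), then by the Chinese remainder theorem s ≡ 3 (mod 20). Since 3 ≡ 1 (mod 2) and 2 ∣ 20, we get s ≡ 1 (mod 2).

Not equivalent: only (⇐) holds.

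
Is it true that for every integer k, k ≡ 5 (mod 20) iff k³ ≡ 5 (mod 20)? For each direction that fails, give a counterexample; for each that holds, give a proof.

(⟹) Suppose k ≡ 5 (mod 20). Write k = 20j + 5. Then (20j + 5)³ = 8000j³ + 6000j² + 1500j + 125 = 20(400j³ + 300j² + 75j + 6) + 5, so k³ ≡ 5 (mod 20).

(⟸) Conversely, suppose k³ ≡ 5 (mod 20). The only residue r in {0, …, 19} with r³ ≡ 5 (mod 20) is r = 5, so k ≡ 5 (mod 20).

Both directions hold; the statement is true.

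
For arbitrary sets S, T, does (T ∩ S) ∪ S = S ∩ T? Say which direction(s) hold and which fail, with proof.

Only the reverse inclusion holds.

(⊇) Let x ∈ S ∩ T. Then x ∈ S ∩ T, from which x ∈ (T ∩ S) ∪ S.

(⊆) This inclusion fails. Take S = {1}, T = ∅; then 1 ∈ (T ∩ S) ∪ S but 1 ∉ S ∩ T.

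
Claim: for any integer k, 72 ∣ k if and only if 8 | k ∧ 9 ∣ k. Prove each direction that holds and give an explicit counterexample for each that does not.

(→) If 72 ∣ k, write k = 72q. Since 72 = 9·8, k = 8·(9q), so 8 ∣ k; and since 72 = 8·9, k = 9·(8q), so 9 ∣ k.

(←) Suppose 8 ∣ k and 9 ∣ k. Any common multiple of 8 and 9 is a multiple of their lcm; here gcd(8, 9) = 1, so lcm(8, 9) = 8·9 = 72, so 72 ∣ k.

Equivalent; both directions hold.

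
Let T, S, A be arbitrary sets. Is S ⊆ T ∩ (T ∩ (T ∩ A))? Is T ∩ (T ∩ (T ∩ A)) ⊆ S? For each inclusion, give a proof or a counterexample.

Both inclusions fail.

Forward inclusion. This inclusion fails. Take T = ∅, S = {1}, A = ∅; then 1 ∈ S but 1 ∉ T ∩ (T ∩ (T ∩ A)).

Reverse inclusion. This inclusion fails. Take T = {1}, S = ∅, A = {1}; then 1 ∈ T ∩ (T ∩ (T ∩ A)) but 1 ∉ S.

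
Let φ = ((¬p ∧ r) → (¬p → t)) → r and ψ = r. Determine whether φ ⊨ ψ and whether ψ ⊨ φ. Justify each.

(⇒) Assume the antecedent. If r is true, r reduces to true regardless of the other variables. If r is false, the antecedent cannot hold. Either way r holds.

(⇐) Assume the antecedent. If r is true, ((¬p ∧ r) → (¬p → t)) → r reduces to true regardless of the other variables. If r is false, the antecedent cannot hold. Either way ((¬p ∧ r) → (¬p → t)) → r holds.

Equivalent; both directions hold.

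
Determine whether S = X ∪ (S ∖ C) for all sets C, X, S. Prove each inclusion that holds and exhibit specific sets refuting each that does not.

Neither inclusion holds.

(⊆) This inclusion fails. Take C = {1}, X = ∅, S = {1}; then 1 ∈ S but 1 ∉ X ∪ (S ∖ C).

(⊇) This inclusion fails. Take C = ∅, X = {1}, S = ∅; then 1 ∈ X ∪ (S ∖ C) but 1 ∉ S.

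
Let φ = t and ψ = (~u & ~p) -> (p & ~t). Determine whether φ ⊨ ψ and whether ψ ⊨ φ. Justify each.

Neither implication holds.

Forward direction. This fails. Under u = F, t = T, p = F, the left side is true but the right side is false.

Converse. This fails. Under u = T, t = F, p = F, the left side is false but the right side is true.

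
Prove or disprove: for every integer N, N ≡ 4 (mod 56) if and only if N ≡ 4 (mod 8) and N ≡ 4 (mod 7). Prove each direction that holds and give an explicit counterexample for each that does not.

Both directions hold.

(⇒) Suppose N ≡ 4 (mod 56); write N = 56j + 4. Since 8 ∣ 56, reducing mod 8 gives N ≡ 4 (mod 8); since 7 ∣ 56, reducing mod 7 gives N ≡ 4 (mod 7).

(⇐) Conversely, if N ≡ 4 (mod 8) and N ≡ 4 (mod 7), then by the Chinese remainder theorem N ≡ 4 (mod 56). This is exactly N ≡ 4 (mod 56).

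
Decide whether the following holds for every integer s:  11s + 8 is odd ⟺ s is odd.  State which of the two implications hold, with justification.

Both directions hold; the statement is true.

Forward direction. Suppose 11s + 8 is odd. Since 11 is odd, 11s and s have the same parity, so 11s + 8 ≡ s + 8 (mod 2). As 8 is even, 11s + 8 is odd exactly when s is odd. Thus s is odd.

Converse. Suppose s is odd; write s = 2j + 1. Then 11s + 8 = 11·(2j + 1) + 8 = 2·11j + 19, which is odd.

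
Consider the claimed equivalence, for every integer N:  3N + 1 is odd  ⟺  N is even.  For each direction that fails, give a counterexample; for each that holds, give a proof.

Both directions hold; the statement is true.

(⇒) Suppose 3N + 1 is odd. Since 3 is odd, 3N and N have the same parity, so 3N + 1 ≡ N + 1 (mod 2). As 1 is odd, 3N + 1 is odd exactly when N is even. Thus N is even.

(⇐) Conversely, suppose N is even; write N = 2j. Then 3N + 1 = 3·(2j) + 1 = 2·3j + 1, which is odd.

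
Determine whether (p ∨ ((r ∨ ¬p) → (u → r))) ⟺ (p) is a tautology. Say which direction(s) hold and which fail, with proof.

(⟹) This fails. Under u = F, p = F, r = F, the left side is true but the right side is false.

(⟸) Assume the antecedent. If u is true, the antecedent forces (u = T, p = T, r = F) or (u = T, p = T, r = T), and p ∨ ((r ∨ ¬p) → (u → r)) holds there. If u is false, p ∨ ((r ∨ ¬p) → (u → r)) reduces to true regardless of the other variables. Either way p ∨ ((r ∨ ¬p) → (u → r)) holds.

Only the reverse direction holds.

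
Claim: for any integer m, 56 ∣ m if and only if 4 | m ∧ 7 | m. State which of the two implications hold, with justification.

(⇐) This fails: take m = 28. Both 4 ∣ 28 and 7 ∣ 28, yet 28 is not a multiple of 56 (since 28 = 0·56 + 28), so 56 ∤ 28.

(⇒) If 56 ∣ m, write m = 56q. Since 56 = 14·4, m = 4·(14q), so 4 ∣ m; and since 56 = 8·7, m = 7·(8q), so 7 ∣ m.

Only the forward direction holds.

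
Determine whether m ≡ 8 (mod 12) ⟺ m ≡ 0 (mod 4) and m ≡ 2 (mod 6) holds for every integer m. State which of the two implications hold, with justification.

Forward direction. Suppose m ≡ 8 (mod 12); write m = 12j + 8. Since 4 ∣ 12, reducing mod 4 gives m ≡ 8 ≡ 0 (mod 4); since 6 ∣ 12, reducing mod 6 gives m ≡ 8 ≡ 2 (mod 6).

Converse. If m ≡ 0 (mod 4) and m ≡ 2 (mod 6), then by the Chinese remainder theorem m ≡ 8 (mod 12). This is exactly m ≡ 8 (mod 12).

Both implications hold.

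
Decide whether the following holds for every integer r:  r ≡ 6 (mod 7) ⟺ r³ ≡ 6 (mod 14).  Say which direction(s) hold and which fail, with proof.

(⇒) fails and (⇐) fails.

(⇒) This fails: take r = 13. Then 13 ≡ 6 (mod 7), but 13³ = 2197 ≡ 13 (mod 14), not 6.

(⇐) This fails: take r = 10. Then 10³ = 1000 ≡ 6 (mod 14), yet 10 ≡ 3 (mod 7), not 6.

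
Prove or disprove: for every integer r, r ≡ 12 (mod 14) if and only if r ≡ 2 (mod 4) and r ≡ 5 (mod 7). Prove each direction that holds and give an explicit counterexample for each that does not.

(⟹) This fails: r = 12 gives 12 ≡ 12 (mod 14) but 12 ≡ 0 (mod 4), so the conjunction on the right does not hold.

(⟸) Conversely, if r ≡ 2 (mod 4) and r ≡ 5 (mod 7), then by the Chinese remainder theorem r ≡ 26 (mod 28). Since 26 ≡ 12 (mod 14) and 14 ∣ 28, we get r ≡ 12 (mod 14).

The forward direction fails; the converse holds.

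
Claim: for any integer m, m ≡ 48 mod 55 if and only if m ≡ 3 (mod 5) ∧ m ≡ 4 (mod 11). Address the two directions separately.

Both implications hold.

Forward direction. Suppose m ≡ 48 (mod 55); write m = 55j + 48. Since 5 ∣ 55, reducing mod 5 gives m ≡ 48 ≡ 3 (mod 5); since 11 ∣ 55, reducing mod 11 gives m ≡ 48 ≡ 4 (mod 11).

Converse. If m ≡ 3 (mod 5) and m ≡ 4 (mod 11), then by the Chinese remainder theorem m ≡ 48 (mod 55). This is exactly m ≡ 48 (mod 55).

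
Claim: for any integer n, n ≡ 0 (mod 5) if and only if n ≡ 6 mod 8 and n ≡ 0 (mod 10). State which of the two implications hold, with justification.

Only the converse holds.

(→) This fails: n = 0 gives 0 ≡ 0 (mod 5) but 0 ≡ 0 (mod 8), so the conjunction on the right does not hold.

(←) Conversely, if n ≡ 6 (mod 8) and n ≡ 0 (mod 10), then by the Chinese remainder theorem n ≡ 30 (mod 40). Since 30 ≡ 0 (mod 5) and 5 ∣ 40, we get n ≡ 0 (mod 5).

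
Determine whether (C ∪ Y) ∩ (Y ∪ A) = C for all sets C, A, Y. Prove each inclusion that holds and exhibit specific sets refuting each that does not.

Forward inclusion. This inclusion fails. Take C = ∅, A = ∅, Y = {1}; then 1 ∈ (C ∪ Y) ∩ (Y ∪ A) but 1 ∉ C.

Reverse inclusion. This inclusion fails. Take C = {1}, A = ∅, Y = ∅; then 1 ∈ C but 1 ∉ (C ∪ Y) ∩ (Y ∪ A).

Both inclusions fail.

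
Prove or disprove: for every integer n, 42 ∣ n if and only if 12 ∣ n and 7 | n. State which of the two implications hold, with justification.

(⇐) Suppose 12 ∣ n and 7 ∣ n. Any common multiple of 12 and 7 is a multiple of their lcm; here gcd(12, 7) = 1, so lcm(12, 7) = 12·7 = 84, so 84 ∣ n. Since 42 ∣ 84, it follows that 42 ∣ n.

(⇒) This fails: take n = 42. Certainly 42 ∣ 42, but 12 ∤ 42.

Only the converse holds.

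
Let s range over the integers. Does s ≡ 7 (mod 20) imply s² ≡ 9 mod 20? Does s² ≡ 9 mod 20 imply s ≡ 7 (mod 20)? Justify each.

Not equivalent: only (⇒) holds.

Converse. This fails: take s = 3. Then 3² = 9 ≡ 9 (mod 20), yet 3 ≡ 3 (mod 20), not 7.

Forward direction. Suppose s ≡ 7 (mod 20). Write s = 20j + 7. Then (20j + 7)² = 400j² + 280j + 49 = 20(20j² + 14j + 2) + 9, so s² ≡ 9 (mod 20).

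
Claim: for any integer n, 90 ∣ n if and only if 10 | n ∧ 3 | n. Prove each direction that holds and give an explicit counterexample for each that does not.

Forward direction. If 90 ∣ n, write n = 90q. Since 90 = 9·10, n = 10·(9q), so 10 ∣ n; and since 90 = 30·3, n = 3·(30q), so 3 ∣ n.

Converse. This fails: take n = 30. Both 10 ∣ 30 and 3 ∣ 30, yet 30 is not a multiple of 90 (since 30 = 0·90 + 30), so 90 ∤ 30.

(⇒) holds; (⇐) fails.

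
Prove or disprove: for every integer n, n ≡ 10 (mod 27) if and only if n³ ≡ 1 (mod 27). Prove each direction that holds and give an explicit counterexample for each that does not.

Not equivalent: only (⇒) holds.

Forward direction. Suppose n ≡ 10 (mod 27). Write n = 27j + 10. Then (27j + 10)³ = 19683j³ + 21870j² + 8100j + 1000 = 27(729j³ + 810j² + 300j + 37) + 1, so n³ ≡ 1 (mod 27).

Converse. This fails: take n = 1. Then 1³ = 1 ≡ 1 (mod 27), yet 1 ≡ 1 (mod 27), not 10.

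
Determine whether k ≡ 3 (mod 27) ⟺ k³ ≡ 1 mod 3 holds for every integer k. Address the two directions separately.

Neither direction holds.

(⟹) This fails: take k = 3. Then 3 ≡ 3 (mod 27), but 3³ = 27 ≡ 0 (mod 3), not 1.

(⟸) This fails: take k = 1. Then 1³ = 1 ≡ 1 (mod 3), yet 1 ≡ 1 (mod 27), not 3.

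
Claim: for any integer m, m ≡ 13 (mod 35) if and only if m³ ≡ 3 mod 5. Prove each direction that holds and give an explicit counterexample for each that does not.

Both directions fail.

[⇒] This fails: take m = 13. Then 13 ≡ 13 (mod 35), but 13³ = 2197 ≡ 2 (mod 5), not 3.

[⇐] This fails: take m = 2. Then 2³ = 8 ≡ 3 (mod 5), yet 2 ≡ 2 (mod 35), not 13.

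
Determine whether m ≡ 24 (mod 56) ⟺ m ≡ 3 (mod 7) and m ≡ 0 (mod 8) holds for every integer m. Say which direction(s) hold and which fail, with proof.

Forward direction. Suppose m ≡ 24 (mod 56); write m = 56j + 24. Since 7 ∣ 56, reducing mod 7 gives m ≡ 24 ≡ 3 (mod 7); since 8 ∣ 56, reducing mod 8 gives m ≡ 24 ≡ 0 (mod 8).

Converse. If m ≡ 3 (mod 7) and m ≡ 0 (mod 8), then by the Chinese remainder theorem m ≡ 24 (mod 56). This is exactly m ≡ 24 (mod 56).

Equivalent; both directions hold.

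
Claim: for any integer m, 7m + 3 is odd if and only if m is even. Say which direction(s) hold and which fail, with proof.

Forward direction. Suppose 7m + 3 is odd. Since 7 is odd, 7m and m have the same parity, so 7m + 3 ≡ m + 3 (mod 2). As 3 is odd, 7m + 3 is odd exactly when m is even. Thus m is even.

Converse. Suppose m is even; write m = 2j. Then 7m + 3 = 7·(2j) + 3 = 2·7j + 3, which is odd.

Both implications hold.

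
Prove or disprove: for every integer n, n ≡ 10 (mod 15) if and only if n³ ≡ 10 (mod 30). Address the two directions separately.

(→) This fails: take n = 25. Then 25 ≡ 10 (mod 15), but 25³ = 15625 ≡ 25 (mod 30), not 10.

(←) Conversely, the residues r modulo 30 with r³ ≡ 10 (mod 30) are exactly {10}, and each is ≡ 10 (mod 15).

Not equivalent: only (⇐) holds.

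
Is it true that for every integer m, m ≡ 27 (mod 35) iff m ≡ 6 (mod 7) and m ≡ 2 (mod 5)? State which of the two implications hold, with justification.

Both directions hold; the statement is true.

(←) If m ≡ 6 (mod 7) and m ≡ 2 (mod 5), then by the Chinese remainder theorem m ≡ 27 (mod 35). This is exactly m ≡ 27 (mod 35).

(→) Suppose m ≡ 27 (mod 35); write m = 35j + 27. Since 7 ∣ 35, reducing mod 7 gives m ≡ 27 ≡ 6 (mod 7); since 5 ∣ 35, reducing mod 5 gives m ≡ 27 ≡ 2 (mod 5).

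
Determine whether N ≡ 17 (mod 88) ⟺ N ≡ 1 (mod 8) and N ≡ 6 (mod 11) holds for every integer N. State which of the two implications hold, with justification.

(⇐) If N ≡ 1 (mod 8) and N ≡ 6 (mod 11), then by the Chinese remainder theorem N ≡ 17 (mod 88). This is exactly N ≡ 17 (mod 88).

(⇒) Suppose N ≡ 17 (mod 88); write N = 88j + 17. Since 8 ∣ 88, reducing mod 8 gives N ≡ 17 ≡ 1 (mod 8); since 11 ∣ 88, reducing mod 11 gives N ≡ 17 ≡ 6 (mod 11).

Equivalent; both directions hold.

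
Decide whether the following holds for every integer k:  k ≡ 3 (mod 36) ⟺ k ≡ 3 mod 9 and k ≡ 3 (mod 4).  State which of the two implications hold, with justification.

[⇐] If k ≡ 3 (mod 9) and k ≡ 3 (mod 4), then by the Chinese remainder theorem k ≡ 3 (mod 36). This is exactly k ≡ 3 (mod 36).

[⇒] Suppose k ≡ 3 (mod 36); write k = 36j + 3. Since 9 ∣ 36, reducing mod 9 gives k ≡ 3 (mod 9); since 4 ∣ 36, reducing mod 4 gives k ≡ 3 (mod 4).

Equivalent; both directions hold.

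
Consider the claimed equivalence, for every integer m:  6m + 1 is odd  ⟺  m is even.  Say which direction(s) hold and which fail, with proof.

(⇒) This fails: take m = 7. Then 6m + 1 = 43, which is odd, yet m = 7 is odd, not even.

(⇐) Suppose m is even. Since 6 is even, 6m is even for every m, so 6m + 1 has the same parity as 1, which is odd. Hence 6m + 1 is odd.

The forward direction fails; the converse holds.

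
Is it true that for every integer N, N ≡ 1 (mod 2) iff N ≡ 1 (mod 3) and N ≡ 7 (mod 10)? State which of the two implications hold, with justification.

(→) This fails: N = 1 gives 1 ≡ 1 (mod 2) but 1 ≡ 1 (mod 10), so the conjunction on the right does not hold.

(←) Conversely, if N ≡ 1 (mod 3) and N ≡ 7 (mod 10), then by the Chinese remainder theorem N ≡ 7 (mod 30). Since 7 ≡ 1 (mod 2) and 2 ∣ 30, we get N ≡ 1 (mod 2).

Only the reverse direction holds.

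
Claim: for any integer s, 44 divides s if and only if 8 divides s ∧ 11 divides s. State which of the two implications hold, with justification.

Forward direction. This fails: take s = 44. Certainly 44 ∣ 44, but 8 ∤ 44.

Converse. Suppose 8 ∣ s and 11 ∣ s. Any common multiple of 8 and 11 is a multiple of their lcm; here gcd(8, 11) = 1, so lcm(8, 11) = 8·11 = 88, so 88 ∣ s. Since 44 ∣ 88, it follows that 44 ∣ s.

Only the reverse direction holds.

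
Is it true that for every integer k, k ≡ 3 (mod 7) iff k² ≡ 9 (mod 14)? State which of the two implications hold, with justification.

Neither direction holds.

Forward direction. This fails: take k = 10. Then 10 ≡ 3 (mod 7), but 10² = 100 ≡ 2 (mod 14), not 9.

Converse. This fails: take k = 11. Then 11² = 121 ≡ 9 (mod 14), yet 11 ≡ 4 (mod 7), not 3.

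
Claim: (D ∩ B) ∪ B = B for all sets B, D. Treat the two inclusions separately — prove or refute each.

Reverse inclusion. Let x ∈ B. Then either x ∈ B and x ∉ D; or x ∈ B ∩ D. In each case x ∈ (D ∩ B) ∪ B, so B ⊆ (D ∩ B) ∪ B.

Forward inclusion. Let x ∈ (D ∩ B) ∪ B. Then either x ∈ B and x ∉ D; or x ∈ B ∩ D. In each case x ∈ B, so (D ∩ B) ∪ B ⊆ B.

Both inclusions hold; the sets are equal.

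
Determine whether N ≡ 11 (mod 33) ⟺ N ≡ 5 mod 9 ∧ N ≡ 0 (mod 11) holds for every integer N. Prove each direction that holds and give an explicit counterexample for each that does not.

Converse. If N ≡ 5 (mod 9) and N ≡ 0 (mod 11), then by the Chinese remainder theorem N ≡ 77 (mod 99). Since 77 ≡ 11 (mod 33) and 33 ∣ 99, we get N ≡ 11 (mod 33).

Forward direction. This fails: N = 11 gives 11 ≡ 11 (mod 33) but 11 ≡ 2 (mod 9), so the conjunction on the right does not hold.

Only the converse holds.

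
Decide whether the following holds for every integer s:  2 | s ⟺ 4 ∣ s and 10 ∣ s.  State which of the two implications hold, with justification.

Not equivalent: only (⇐) holds.

Forward direction. This fails: take s = 2. Certainly 2 ∣ 2, but 4 ∤ 2.

Converse. Suppose 4 ∣ s and 10 ∣ s. Any common multiple of 4 and 10 is a multiple of their lcm; here lcm(4, 10) = 4·10/gcd(4, 10) = 40/2 = 20, so 20 ∣ s. Since 2 ∣ 20, it follows that 2 ∣ s.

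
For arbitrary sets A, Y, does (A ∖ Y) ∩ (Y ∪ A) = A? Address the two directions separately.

The sets are not equal: only the forward inclusion holds.

(⟸) This inclusion fails. Take A = {1}, Y = {1}; then 1 ∈ A but 1 ∉ (A ∖ Y) ∩ (Y ∪ A).

(⟹) Let x ∈ (A ∖ Y) ∩ (Y ∪ A). Then x ∈ A and x ∉ Y, from which x ∈ A.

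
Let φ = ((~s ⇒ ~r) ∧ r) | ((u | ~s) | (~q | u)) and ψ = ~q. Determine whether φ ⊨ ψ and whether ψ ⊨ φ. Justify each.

Only the reverse direction holds.

[⇒] This fails. Under r = F, s = F, u = F, q = T, the left side is true but the right side is false.

[⇐] Assume the antecedent. If q is true, the antecedent cannot hold. If q is false, the consequent reduces to true regardless of the other variables. Either way the consequent holds.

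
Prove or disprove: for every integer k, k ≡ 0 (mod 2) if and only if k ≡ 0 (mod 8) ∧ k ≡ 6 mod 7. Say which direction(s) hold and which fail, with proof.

(⟸) If k ≡ 0 (mod 8) and k ≡ 6 (mod 7), then by the Chinese remainder theorem k ≡ 48 (mod 56). Since 48 ≡ 0 (mod 2) and 2 ∣ 56, we get k ≡ 0 (mod 2).

(⟹) This fails: k = 0 gives 0 ≡ 0 (mod 2) but 0 ≡ 0 (mod 7), so the conjunction on the right does not hold.

Only the reverse direction holds.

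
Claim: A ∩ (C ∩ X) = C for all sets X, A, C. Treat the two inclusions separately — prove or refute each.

The sets are not equal: only the forward inclusion holds.

(⊇) This inclusion fails. Take X = ∅, A = ∅, C = {1}; then 1 ∈ C but 1 ∉ A ∩ (C ∩ X).

(⊆) Let x ∈ A ∩ (C ∩ X). Then x ∈ X ∩ A ∩ C, from which x ∈ C.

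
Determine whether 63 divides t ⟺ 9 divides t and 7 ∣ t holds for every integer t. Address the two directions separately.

The biconditional holds.

(⇒) If 63 ∣ t, write t = 63q. Since 63 = 7·9, t = 9·(7q), so 9 ∣ t; and since 63 = 9·7, t = 7·(9q), so 7 ∣ t.

(⇐) Suppose 9 ∣ t and 7 ∣ t. Any common multiple of 9 and 7 is a multiple of their lcm; here gcd(9, 7) = 1, so lcm(9, 7) = 9·7 = 63, so 63 ∣ t.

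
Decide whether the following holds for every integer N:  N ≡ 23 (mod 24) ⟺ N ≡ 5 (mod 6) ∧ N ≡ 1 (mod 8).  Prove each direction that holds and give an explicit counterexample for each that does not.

[⇒] This fails: N = 23 gives 23 ≡ 23 (mod 24) but 23 ≡ 7 (mod 8), so the conjunction on the right does not hold.

[⇐] This fails: N = 17 satisfies both congruences on the right (17 ≡ 5 mod 6 and 17 ≡ 1 mod 8) yet 17 ≡ 17 (mod 24), not 23.

(⇒) fails and (⇐) fails.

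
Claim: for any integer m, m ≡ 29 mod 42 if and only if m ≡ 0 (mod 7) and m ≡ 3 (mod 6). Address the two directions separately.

(→) This fails: m = 29 gives 29 ≡ 29 (mod 42) but 29 ≡ 1 (mod 7), so the conjunction on the right does not hold.

(←) This fails: m = 21 satisfies both congruences on the right (21 ≡ 0 mod 7 and 21 ≡ 3 mod 6) yet 21 ≡ 21 (mod 42), not 29.

Neither implication holds.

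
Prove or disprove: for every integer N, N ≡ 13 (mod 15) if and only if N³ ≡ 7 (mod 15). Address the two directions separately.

Equivalent; both directions hold.

[⇒] Suppose N ≡ 13 (mod 15). Write N = 15j + 13. Then (15j + 13)³ = 3375j³ + 8775j² + 7605j + 2197 = 15(225j³ + 585j² + 507j + 146) + 7, so N³ ≡ 7 (mod 15).

[⇐] Conversely, suppose N³ ≡ 7 (mod 15). The only residue r in {0, …, 14} with r³ ≡ 7 (mod 15) is r = 13, so N ≡ 13 (mod 15).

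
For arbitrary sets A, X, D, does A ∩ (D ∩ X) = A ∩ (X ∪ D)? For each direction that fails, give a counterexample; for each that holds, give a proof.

Only the forward inclusion holds.

(⟹) Let x ∈ A ∩ (D ∩ X). Then x ∈ A ∩ X ∩ D, from which x ∈ A ∩ (X ∪ D).

(⟸) This inclusion fails. Take A = {1}, X = {1}, D = ∅; then 1 ∈ A ∩ (X ∪ D) but 1 ∉ A ∩ (D ∩ X).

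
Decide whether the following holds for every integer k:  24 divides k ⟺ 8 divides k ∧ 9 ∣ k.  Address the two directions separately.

(⇒) This fails: take k = 24. Certainly 24 ∣ 24, but 9 ∤ 24.

(⇐) Suppose 8 ∣ k and 9 ∣ k. Any common multiple of 8 and 9 is a multiple of their lcm; here gcd(8, 9) = 1, so lcm(8, 9) = 8·9 = 72, so 72 ∣ k. Since 24 ∣ 72, it follows that 24 ∣ k.

The forward direction fails; the converse holds.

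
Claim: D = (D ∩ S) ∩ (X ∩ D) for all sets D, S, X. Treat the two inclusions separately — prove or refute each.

(⊆) fails; (⊇) holds.

(⟹) This inclusion fails. Take D = {1}, S = ∅, X = ∅; then 1 ∈ D but 1 ∉ (D ∩ S) ∩ (X ∩ D).

(⟸) Let x ∈ (D ∩ S) ∩ (X ∩ D). Then x ∈ D ∩ S ∩ X, from which x ∈ D.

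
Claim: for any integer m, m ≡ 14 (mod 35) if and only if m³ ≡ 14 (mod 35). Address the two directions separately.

Both directions hold; the statement is true.

Forward direction. Suppose m ≡ 14 (mod 35). Write m = 35j + 14. Then (35j + 14)³ = 42875j³ + 51450j² + 20580j + 2744 = 35(1225j³ + 1470j² + 588j + 78) + 14, so m³ ≡ 14 (mod 35).

Converse. Suppose m³ ≡ 14 (mod 35). The only residue r in {0, …, 34} with r³ ≡ 14 (mod 35) is r = 14, so m ≡ 14 (mod 35).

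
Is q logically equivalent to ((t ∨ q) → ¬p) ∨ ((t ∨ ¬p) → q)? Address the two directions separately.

(⟸) This fails. Under p = F, t = F, q = F, the left side is false but the right side is true.

(⟹) Assume the antecedent. If p is true, the antecedent forces (p = T, t = F, q = T) or (p = T, t = T, q = T), and the consequent holds there. If p is false, the consequent reduces to true regardless of the other variables. Either way the consequent holds.

Only the forward implication holds.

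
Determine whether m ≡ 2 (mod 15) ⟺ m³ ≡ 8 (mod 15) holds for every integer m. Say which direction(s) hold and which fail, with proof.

(⟹) Suppose m ≡ 2 (mod 15). Write m = 15j + 2. Then (15j + 2)³ = 3375j³ + 1350j² + 180j + 8 = 15(225j³ + 90j² + 12j) + 8, so m³ ≡ 8 (mod 15).

(⟸) Conversely, suppose m³ ≡ 8 (mod 15). The only residue r in {0, …, 14} with r³ ≡ 8 (mod 15) is r = 2, so m ≡ 2 (mod 15).

Both implications hold.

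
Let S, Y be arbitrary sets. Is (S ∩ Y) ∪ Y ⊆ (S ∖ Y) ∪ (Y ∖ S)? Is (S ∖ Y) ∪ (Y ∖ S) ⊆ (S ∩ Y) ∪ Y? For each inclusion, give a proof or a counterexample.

(⟹) This inclusion fails. Take S = {1}, Y = {1}; then 1 ∈ (S ∩ Y) ∪ Y but 1 ∉ (S ∖ Y) ∪ (Y ∖ S).

(⟸) This inclusion fails. Take S = {1}, Y = ∅; then 1 ∈ (S ∖ Y) ∪ (Y ∖ S) but 1 ∉ (S ∩ Y) ∪ Y.

Neither inclusion holds.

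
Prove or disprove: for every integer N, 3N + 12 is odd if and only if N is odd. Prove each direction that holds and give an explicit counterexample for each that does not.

[⇒] Suppose 3N + 12 is odd. Since 3 is odd, 3N and N have the same parity, so 3N + 12 ≡ N + 12 (mod 2). As 12 is even, 3N + 12 is odd exactly when N is odd. Thus N is odd.

[⇐] Conversely, suppose N is odd; write N = 2j + 1. Then 3N + 12 = 3·(2j + 1) + 12 = 2·3j + 15, which is odd.

Both implications hold.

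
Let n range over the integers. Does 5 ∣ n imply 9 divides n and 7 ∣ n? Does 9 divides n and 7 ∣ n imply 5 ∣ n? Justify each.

(⇒) This fails: take n = 5. Certainly 5 ∣ 5, but 9 ∤ 5.

(⇐) This fails: take n = 63. Both 9 ∣ 63 and 7 ∣ 63, yet 63 is not a multiple of 5 (since 63 = 12·5 + 3), so 5 ∤ 63.

Neither direction holds.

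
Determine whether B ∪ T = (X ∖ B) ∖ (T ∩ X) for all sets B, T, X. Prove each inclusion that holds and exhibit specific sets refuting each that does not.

(⟹) This inclusion fails. Take B = {1}, T = ∅, X = ∅; then 1 ∈ B ∪ T but 1 ∉ (X ∖ B) ∖ (T ∩ X).

(⟸) This inclusion fails. Take B = ∅, T = ∅, X = {1}; then 1 ∈ (X ∖ B) ∖ (T ∩ X) but 1 ∉ B ∪ T.

Both inclusions fail.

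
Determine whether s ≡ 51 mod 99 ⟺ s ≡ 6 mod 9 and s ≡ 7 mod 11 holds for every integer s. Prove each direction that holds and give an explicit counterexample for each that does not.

[⇒] Suppose s ≡ 51 (mod 99); write s = 99j + 51. Since 9 ∣ 99, reducing mod 9 gives s ≡ 51 ≡ 6 (mod 9); since 11 ∣ 99, reducing mod 11 gives s ≡ 51 ≡ 7 (mod 11).

[⇐] Conversely, if s ≡ 6 (mod 9) and s ≡ 7 (mod 11), then by the Chinese remainder theorem s ≡ 51 (mod 99). This is exactly s ≡ 51 (mod 99).

Both implications hold.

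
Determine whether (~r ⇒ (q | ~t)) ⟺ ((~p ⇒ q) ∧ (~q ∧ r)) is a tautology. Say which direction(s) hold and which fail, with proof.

(→) This fails. Under t = F, q = F, p = F, r = F, the left side is true but the right side is false.

(←) Assume the antecedent. If t is true, the antecedent forces (t = T, q = F, p = T, r = T), and ~r ⇒ (q | ~t) holds there. If t is false, ~r ⇒ (q | ~t) reduces to true regardless of the other variables. Either way ~r ⇒ (q | ~t) holds.

The forward direction fails; the converse holds.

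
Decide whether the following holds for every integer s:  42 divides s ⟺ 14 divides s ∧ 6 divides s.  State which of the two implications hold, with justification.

[⇒] If 42 ∣ s, write s = 42q. Since 42 = 3·14, s = 14·(3q), so 14 ∣ s; and since 42 = 7·6, s = 6·(7q), so 6 ∣ s.

[⇐] Suppose 14 ∣ s and 6 ∣ s. Any common multiple of 14 and 6 is a multiple of their lcm; here lcm(14, 6) = 14·6/gcd(14, 6) = 84/2 = 42, so 42 ∣ s.

Equivalent; both directions hold.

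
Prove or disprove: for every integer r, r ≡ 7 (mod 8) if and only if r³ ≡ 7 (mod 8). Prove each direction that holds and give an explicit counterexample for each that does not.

(⇒) Suppose r ≡ 7 (mod 8). Write r = 8j + 7. Then (8j + 7)³ = 512j³ + 1344j² + 1176j + 343 = 8(64j³ + 168j² + 147j + 42) + 7, so r³ ≡ 7 (mod 8).

(⇐) For the converse, argue contrapositively. If r ≢ 7 (mod 8), then r is congruent to one of 0, 1, 2, 3, 4, 5, 6 modulo 8, and these give r³ ≡ 0, 1, 0, 3, 0, 5, 0 respectively — never 7.

The biconditional holds.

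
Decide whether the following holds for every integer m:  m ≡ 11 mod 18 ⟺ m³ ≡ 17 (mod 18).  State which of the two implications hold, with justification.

(⇒) holds; (⇐) fails.

(⇒) Suppose m ≡ 11 mod 18. Write m = 18j + 11. Then (18j + 11)³ = 5832j³ + 10692j² + 6534j + 1331 = 18(324j³ + 594j² + 363j + 73) + 17, so m³ ≡ 17 (mod 18).

(⇐) This fails: take m = 5. Then 5³ = 125 ≡ 17 (mod 18), yet 5 ≡ 5 (mod 18), not 11.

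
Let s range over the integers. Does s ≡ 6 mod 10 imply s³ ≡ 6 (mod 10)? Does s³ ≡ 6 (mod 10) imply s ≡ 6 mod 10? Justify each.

Equivalent; both directions hold.

(←) Suppose s³ ≡ 6 (mod 10). The only residue r in {0, …, 9} with r³ ≡ 6 (mod 10) is r = 6, so s ≡ 6 (mod 10).

(→) Suppose s ≡ 6 mod 10. Write s = 10j + 6. Then (10j + 6)³ = 1000j³ + 1800j² + 1080j + 216 = 10(100j³ + 180j² + 108j + 21) + 6, so s³ ≡ 6 (mod 10).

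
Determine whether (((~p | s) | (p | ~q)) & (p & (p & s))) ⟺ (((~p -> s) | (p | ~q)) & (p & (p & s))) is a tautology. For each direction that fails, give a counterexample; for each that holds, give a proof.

(→) Assume the antecedent. If q is true, the antecedent forces (q = T, s = T, p = T), and the consequent holds there. If q is false, the antecedent forces (q = F, s = T, p = T), and the consequent holds there. Either way the consequent holds.

(←) Assume the antecedent. If q is true, the antecedent forces (q = T, s = T, p = T), and the consequent holds there. If q is false, the antecedent forces (q = F, s = T, p = T), and the consequent holds there. Either way the consequent holds.

Both implications hold.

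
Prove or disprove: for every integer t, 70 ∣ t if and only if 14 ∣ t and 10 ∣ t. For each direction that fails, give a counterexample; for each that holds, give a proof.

(←) Suppose 14 ∣ t and 10 ∣ t. Any common multiple of 14 and 10 is a multiple of their lcm; here lcm(14, 10) = 14·10/gcd(14, 10) = 140/2 = 70, so 70 ∣ t.

(→) If 70 ∣ t, write t = 70q. Since 70 = 5·14, t = 14·(5q), so 14 ∣ t; and since 70 = 7·10, t = 10·(7q), so 10 ∣ t.

Equivalent; both directions hold.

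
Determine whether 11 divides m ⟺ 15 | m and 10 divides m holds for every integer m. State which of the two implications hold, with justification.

(⇒) This fails: take m = 11. Certainly 11 ∣ 11, but 15 ∤ 11.

(⇐) This fails: take m = 30. Both 15 ∣ 30 and 10 ∣ 30, yet 30 is not a multiple of 11 (since 30 = 2·11 + 8), so 11 ∤ 30.

Both directions fail.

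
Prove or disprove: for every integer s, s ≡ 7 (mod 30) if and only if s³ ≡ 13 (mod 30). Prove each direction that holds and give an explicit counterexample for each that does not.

(⇒) Suppose s ≡ 7 (mod 30). Write s = 30j + 7. Then (30j + 7)³ = 27000j³ + 18900j² + 4410j + 343 = 30(900j³ + 630j² + 147j + 11) + 13, so s³ ≡ 13 (mod 30).

(⇐) Conversely, suppose s³ ≡ 13 (mod 30). The only residue r in {0, …, 29} with r³ ≡ 13 (mod 30) is r = 7, so s ≡ 7 (mod 30).

The biconditional holds.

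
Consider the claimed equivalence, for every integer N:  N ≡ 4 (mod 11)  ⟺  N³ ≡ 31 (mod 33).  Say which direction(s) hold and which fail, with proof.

[⇒] This fails: take N = 15. Then 15 ≡ 4 (mod 11), but 15³ = 3375 ≡ 9 (mod 33), not 31.

[⇐] Conversely, the residues r modulo 33 with r³ ≡ 31 (mod 33) are exactly {4}, and each is ≡ 4 (mod 11).

The forward direction fails; the converse holds.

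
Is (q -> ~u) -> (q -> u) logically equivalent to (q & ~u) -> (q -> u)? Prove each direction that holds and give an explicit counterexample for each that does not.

Converse. Assume the antecedent. If u is true, (q -> ~u) -> (q -> u) reduces to true regardless of the other variables. If u is false, the antecedent forces (u = F, q = F), and (q -> ~u) -> (q -> u) holds there. Either way (q -> ~u) -> (q -> u) holds.

Forward direction. Assume the antecedent. If u is true, (q & ~u) -> (q -> u) reduces to true regardless of the other variables. If u is false, the antecedent forces (u = F, q = F), and (q & ~u) -> (q -> u) holds there. Either way (q & ~u) -> (q -> u) holds.

Equivalent; both directions hold.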